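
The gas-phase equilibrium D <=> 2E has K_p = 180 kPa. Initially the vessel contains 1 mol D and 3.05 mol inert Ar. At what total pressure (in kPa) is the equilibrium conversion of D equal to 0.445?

Take 1 mol D as basis and let X be its fractional conversion, so ξ = X.
Mole table: n_D = 1 − X; n_E = 2X; n_I = 3.05 (inert).
Total moles n_T = 4.05 + X.
K_p = p_E^2 / (p_D) with p_i = (n_i/n_T)·P.
At X = 0.445: the mole-fraction product g(X) = Π y_i^ν_i = 0.3175. Since K_p = g(X)·P^{1}, P = (K_p/g)^(1/1) = (180/0.3175)^(1/1) = 567 kPa.

P = 567 kPa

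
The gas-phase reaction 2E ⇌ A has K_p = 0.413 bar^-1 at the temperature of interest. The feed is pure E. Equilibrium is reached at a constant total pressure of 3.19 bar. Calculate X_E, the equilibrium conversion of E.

Basis: 1 mol E initially; let X = conversion of E. Extent ξ = 0.5X.
At extent ξ: n_E = 1 − X; n_A = 0.5X.
n_T = Σnᵢ = 1 − 0.5X.
y_i = n_i/n_T, p_i = y_i·P. K_p = p_A / (p_E^2).
Setting this equal to 0.413 bar^-1 and taking the physical root (0 < X < 1) gives X = 0.601.

X = 0.601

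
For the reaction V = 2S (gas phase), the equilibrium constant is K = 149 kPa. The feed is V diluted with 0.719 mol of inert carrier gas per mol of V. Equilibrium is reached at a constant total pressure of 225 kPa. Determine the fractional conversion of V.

X = 0.446

Take 1 mol V as basis and let X be its fractional conversion, so ξ = X.
Mole table: n_V = 1 − X; n_S = 2X; n_I = 0.719 (inert).
n_T = Σnᵢ = 1.72 + X.
Mole fractions y_i = n_i/n_T; K = p_S^2 / (p_V) with p_i = y_i·P.
This yields a degree-2 equation in X; solving on (0,1), X = 0.446.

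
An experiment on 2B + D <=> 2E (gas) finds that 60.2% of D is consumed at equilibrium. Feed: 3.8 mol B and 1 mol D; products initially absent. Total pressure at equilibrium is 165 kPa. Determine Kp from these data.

Kp = 0.0138 kPa^-1

Let X = conversion of D (basis 1 mol D); extent of reaction ξ = X.
Moles: n_B = 3.8 − 2X; n_D = 1 − X; n_E = 2X.
Summing: n_T = 4.8 − X.
At X = 0.602: n_B = 2.6, n_D = 0.398, n_E = 1.2, n_T = 4.2.
p_i = (n_i/n_T)·P. Kp = p_E^2 / (p_B^2 p_D) = 0.0138 kPa^-1.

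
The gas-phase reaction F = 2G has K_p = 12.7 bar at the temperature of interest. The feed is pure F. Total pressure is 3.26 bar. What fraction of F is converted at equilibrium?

Let X = conversion of F (basis 1 mol F); extent of reaction ξ = X.
Mole table: n_F = 1 − X; n_G = 2X.
n_T = Σnᵢ = 1 + X.
With p_i = (n_i/n_T)P, K_p = p_G^2 / (p_F).
Equating to 12.7 bar and solving on 0 < X < 1: X = 0.702.

X = 0.702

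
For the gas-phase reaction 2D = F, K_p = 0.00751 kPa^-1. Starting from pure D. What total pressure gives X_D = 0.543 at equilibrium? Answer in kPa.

P = 126 kPa

Let X = conversion of D (basis 1 mol D); extent of reaction ξ = 0.5X.
At extent ξ: n_D = 1 − X; n_F = 0.5X.
Total moles n_T = 1 − 0.5X.
K_p = p_F / (p_D^2) with p_i = (n_i/n_T)·P.
At X = 0.543: the mole-fraction product g(X) = Π y_i^ν_i = 0.947. Since K_p = g(X)·P^{-1}, P = (g/K_p)^(1/1) = (0.947/0.00751)^(1/1) = 126 kPa.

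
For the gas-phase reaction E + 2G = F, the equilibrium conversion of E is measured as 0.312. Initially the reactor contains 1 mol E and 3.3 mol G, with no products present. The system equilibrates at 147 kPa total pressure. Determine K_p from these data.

K_p = 3.96e-05 kPa^-2

Basis: 1 mol E initially; let X = conversion of E. Extent ξ = X.
Moles: n_E = 1 − X; n_G = 3.3 − 2X; n_F = X.
Total moles n_T = 4.3 − 2X.
At X = 0.312: n_E = 0.688, n_G = 2.68, n_F = 0.312, n_T = 3.68.
p_i = (n_i/n_T)·P. K_p = p_F / (p_E p_G^2) = 3.96e-05 kPa^-2.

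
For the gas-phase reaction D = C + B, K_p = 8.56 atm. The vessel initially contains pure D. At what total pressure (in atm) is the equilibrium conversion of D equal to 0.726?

Let X = conversion of D (basis 1 mol D); extent of reaction ξ = X.
Mole table: n_D = 1 − X; n_C = X; n_B = X.
n_T = Σnᵢ = 1 + X.
K_p = p_C p_B / (p_D) with p_i = (n_i/n_T)·P.
At X = 0.726: the mole-fraction product g(X) = Π y_i^ν_i = 1.115. Since K_p = g(X)·P^{1}, P = (K_p/g)^(1/1) = (8.56/1.115)^(1/1) = 7.68 atm.

P = 7.68 atm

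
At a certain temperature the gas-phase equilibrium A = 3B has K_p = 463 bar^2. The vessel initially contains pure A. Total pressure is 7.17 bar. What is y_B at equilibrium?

Basis: 1 mol A initially; let X = conversion of A. Extent ξ = X.
At extent ξ: n_A = 1 − X; n_B = 3X.
Summing: n_T = 1 + 2X.
y_i = n_i/n_T, p_i = y_i·P. K_p = p_B^3 / (p_A).
This yields a degree-3 equation in X; solving on (0,1), X = 0.782.
Then n_B = 2.35, n_T = 2.56, so y_B = 0.915.

y_B = 0.915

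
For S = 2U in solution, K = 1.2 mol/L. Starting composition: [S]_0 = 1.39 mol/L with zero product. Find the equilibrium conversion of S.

Let X = conversion of S; extent ξ = 1.39·X mol/L.
Concentrations: [S] = 1.39 − 1.39X; [U] = 2.78X.
K = [U]^2 / ([S]).
Equating to 1.2 mol/L: the physical root is X = 0.369.

X = 0.369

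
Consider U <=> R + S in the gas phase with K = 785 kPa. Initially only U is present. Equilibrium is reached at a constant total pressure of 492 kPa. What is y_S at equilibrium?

Let X = conversion of U (basis 1 mol U); extent of reaction ξ = X.
Moles: n_U = 1 − X; n_R = X; n_S = X.
Total moles n_T = 1 + X.
Mole fractions y_i = n_i/n_T; K = p_R p_S / (p_U) with p_i = y_i·P.
Equating to 785 kPa and solving on 0 < X < 1: X = 0.784.
Then n_S = 0.784, n_T = 1.78, so y_S = 0.439.

y_S = 0.439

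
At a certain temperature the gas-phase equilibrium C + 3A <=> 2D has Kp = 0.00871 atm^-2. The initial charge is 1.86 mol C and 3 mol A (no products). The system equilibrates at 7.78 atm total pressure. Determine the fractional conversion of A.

Basis: 3 mol A initially; let X = conversion of A. Extent ξ = X.
Mole table: n_C = 1.86 − X; n_A = 3 − 3X; n_D = 2X.
Summing: n_T = 4.86 − 2X.
Mole fractions y_i = n_i/n_T; Kp = p_D^2 / (p_C p_A^3) with p_i = y_i·P.
Equating to 0.00871 atm^-2 and solving on 0 < X < 1: X = 0.315.

X = 0.315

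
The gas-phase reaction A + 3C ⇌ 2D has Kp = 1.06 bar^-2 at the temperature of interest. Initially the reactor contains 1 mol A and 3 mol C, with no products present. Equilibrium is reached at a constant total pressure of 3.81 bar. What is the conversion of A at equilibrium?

X = 0.595

Take 1 mol A as basis and let X be its fractional conversion, so ξ = X.
Mole table: n_A = 1 − X; n_C = 3 − 3X; n_D = 2X.
Summing: n_T = 4 − 2X.
Mole fractions y_i = n_i/n_T; Kp = p_D^2 / (p_A p_C^3) with p_i = y_i·P.
Substituting and setting equal to 1.06 bar^-2 gives a polynomial in X; the root in (0,1) is X = 0.595.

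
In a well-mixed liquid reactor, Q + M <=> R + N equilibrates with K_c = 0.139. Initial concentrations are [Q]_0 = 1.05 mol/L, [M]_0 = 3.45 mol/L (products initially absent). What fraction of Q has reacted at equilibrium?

Let X = conversion of Q; extent ξ = 1.05·X mol/L.
Concentrations: [Q] = 1.05 − 1.05X; [M] = 3.45 − 1.05X; [R] = 1.05X; [N] = 1.05X.
K_c = [R] [N] / ([Q] [M]).
Equating to 0.139: the physical root is X = 0.460.

X = 0.460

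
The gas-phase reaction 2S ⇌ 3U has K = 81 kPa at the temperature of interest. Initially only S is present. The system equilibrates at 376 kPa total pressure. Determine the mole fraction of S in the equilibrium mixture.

Take 1 mol S as basis and let X be its fractional conversion, so ξ = 0.5X.
Moles: n_S = 1 − X; n_U = 1.5X.
Summing: n_T = 1 + 0.5X.
y_i = n_i/n_T, p_i = y_i·P. K = p_U^3 / (p_S^2).
Equating to 81 kPa and solving on 0 < X < 1: X = 0.324.
Then n_S = 0.676, n_T = 1.16, so y_S = 0.582.

y_S = 0.582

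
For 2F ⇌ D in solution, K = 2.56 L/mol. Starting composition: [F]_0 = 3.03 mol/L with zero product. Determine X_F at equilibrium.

X = 0.776

Let X = conversion of F; extent ξ = 3.03X/2 mol/L.
Concentrations: [F] = 3.03 − 3.03X; [D] = 1.51X.
K = [D] / ([F]^2).
Solving K = 2.56 for X ∈ (0,1): X = 0.776.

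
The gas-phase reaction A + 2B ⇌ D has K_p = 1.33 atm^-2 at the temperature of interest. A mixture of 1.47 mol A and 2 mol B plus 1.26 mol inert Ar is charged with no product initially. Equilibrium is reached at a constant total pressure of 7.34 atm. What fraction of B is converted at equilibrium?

X = 0.798

Basis: 2 mol B initially; let X = conversion of B. Extent ξ = X.
Species balance: n_A = 1.47 − X; n_B = 2 − 2X; n_D = X; n_I = 1.26 (inert).
n_T = Σnᵢ = 4.73 − 2X.
With p_i = (n_i/n_T)P, K_p = p_D / (p_A p_B^2).
Substituting and setting equal to 1.33 atm^-2 gives a polynomial in X; the root in (0,1) is X = 0.798.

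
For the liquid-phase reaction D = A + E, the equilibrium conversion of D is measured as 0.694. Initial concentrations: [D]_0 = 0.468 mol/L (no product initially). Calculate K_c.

K_c = 0.737 mol/L

Let X = conversion of D.
Concentrations: [D] = 0.468 − 0.468X; [A] = 0.468X; [E] = 0.468X.
At X = 0.694: [D] = 0.143, [A] = 0.325, [E] = 0.325.
K_c = [A] [E] / ([D]) = 0.737 mol/L.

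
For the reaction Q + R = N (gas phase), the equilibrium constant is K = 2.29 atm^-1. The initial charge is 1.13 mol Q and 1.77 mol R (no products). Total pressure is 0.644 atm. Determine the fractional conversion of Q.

Let X = conversion of Q (basis 1.13 mol Q); extent of reaction ξ = 1.13X.
At extent ξ: n_Q = 1.13 − 1.13X; n_R = 1.77 − 1.13X; n_N = 1.13X.
Total moles n_T = 2.9 − 1.13X.
With p_i = (n_i/n_T)P, K = p_N / (p_Q p_R).
Substituting and setting equal to 2.29 atm^-1 gives a polynomial in X; the root in (0,1) is X = 0.439.

X = 0.439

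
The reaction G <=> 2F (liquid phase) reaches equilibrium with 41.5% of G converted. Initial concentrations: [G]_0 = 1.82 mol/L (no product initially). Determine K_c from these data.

K_c = 2.14 mol/L

Let X = conversion of G.
Concentrations: [G] = 1.82 − 1.82X; [F] = 3.64X.
At X = 0.415: [G] = 1.06, [F] = 1.51.
K_c = [F]^2 / ([G]) = 2.14 mol/L.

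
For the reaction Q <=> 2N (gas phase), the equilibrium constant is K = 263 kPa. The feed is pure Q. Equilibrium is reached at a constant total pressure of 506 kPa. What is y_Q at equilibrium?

Basis: 1 mol Q initially; let X = conversion of Q. Extent ξ = X.
Moles: n_Q = 1 − X; n_N = 2X.
Total moles n_T = 1 + X.
y_i = n_i/n_T, p_i = y_i·P. K = p_N^2 / (p_Q).
Substituting and setting equal to 263 kPa gives a polynomial in X; the root in (0,1) is X = 0.339.
Then n_Q = 0.661, n_T = 1.34, so y_Q = 0.494.

y_Q = 0.494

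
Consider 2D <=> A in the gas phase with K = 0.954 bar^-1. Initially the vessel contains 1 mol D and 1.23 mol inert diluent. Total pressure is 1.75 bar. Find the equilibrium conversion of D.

Basis: 1 mol D initially; let X = conversion of D. Extent ξ = 0.5X.
At extent ξ: n_D = 1 − X; n_A = 0.5X; n_I = 1.23 (inert).
Summing: n_T = 2.23 − 0.5X.
With p_i = (n_i/n_T)P, K = p_A / (p_D^2).
This yields a degree-2 equation in X; solving on (0,1), X = 0.470.

X = 0.470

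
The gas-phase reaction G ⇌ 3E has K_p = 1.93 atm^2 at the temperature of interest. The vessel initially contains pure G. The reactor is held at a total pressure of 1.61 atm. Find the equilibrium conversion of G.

Let X = conversion of G (basis 1 mol G); extent of reaction ξ = X.
Mole table: n_G = 1 − X; n_E = 3X.
n_T = Σnᵢ = 1 + 2X.
y_i = n_i/n_T, p_i = y_i·P. K_p = p_E^3 / (p_G).
Setting this equal to 1.93 atm^2 and taking the physical root (0 < X < 1) gives X = 0.375.

X = 0.375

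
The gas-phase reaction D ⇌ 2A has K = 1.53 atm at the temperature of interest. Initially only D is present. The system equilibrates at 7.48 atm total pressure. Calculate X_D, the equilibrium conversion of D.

Let X = conversion of D (basis 1 mol D); extent of reaction ξ = X.
At extent ξ: n_D = 1 − X; n_A = 2X.
Total moles n_T = 1 + X.
y_i = n_i/n_T, p_i = y_i·P. K = p_A^2 / (p_D).
Setting this equal to 1.53 atm and taking the physical root (0 < X < 1) gives X = 0.221.

X = 0.221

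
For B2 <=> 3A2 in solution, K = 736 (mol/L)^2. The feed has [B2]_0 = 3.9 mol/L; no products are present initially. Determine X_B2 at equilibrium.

X = 0.757

Let X = conversion of B2; extent ξ = 3.9·X mol/L.
Concentrations: [B2] = 3.9 − 3.9X; [A2] = 11.7X.
K = [A2]^3 / ([B2]).
Setting equal to 736 and solving for X on (0,1) gives X = 0.757.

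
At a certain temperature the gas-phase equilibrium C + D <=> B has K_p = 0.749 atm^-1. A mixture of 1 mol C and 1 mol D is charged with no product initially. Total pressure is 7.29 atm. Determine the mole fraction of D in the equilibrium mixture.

Take 1 mol C as basis and let X be its fractional conversion, so ξ = X.
At extent ξ: n_C = 1 − X; n_D = 1 − X; n_B = X.
n_T = Σnᵢ = 2 − X.
With p_i = (n_i/n_T)P, K_p = p_B / (p_C p_D).
This yields a degree-2 equation in X; solving on (0,1), X = 0.607.
Then n_D = 0.393, n_T = 1.39, so y_D = 0.282.

y_D = 0.282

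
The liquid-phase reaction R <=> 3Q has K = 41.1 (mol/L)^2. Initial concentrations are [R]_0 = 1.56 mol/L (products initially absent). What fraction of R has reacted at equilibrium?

X = 0.620

Let X = conversion of R; extent ξ = 1.56·X mol/L.
Concentrations: [R] = 1.56 − 1.56X; [Q] = 4.68X.
K = [Q]^3 / ([R]).
This equals 41.1 at X = 0.620 (the root in 0 < X < 1).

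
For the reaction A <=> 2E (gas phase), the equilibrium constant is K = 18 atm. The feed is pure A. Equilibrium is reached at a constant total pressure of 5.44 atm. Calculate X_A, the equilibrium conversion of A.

Basis: 1 mol A initially; let X = conversion of A. Extent ξ = X.
Mole table: n_A = 1 − X; n_E = 2X.
n_T = Σnᵢ = 1 + X.
y_i = n_i/n_T, p_i = y_i·P. K = p_E^2 / (p_A).
Substituting and setting equal to 18 atm gives a polynomial in X; the root in (0,1) is X = 0.673.

X = 0.673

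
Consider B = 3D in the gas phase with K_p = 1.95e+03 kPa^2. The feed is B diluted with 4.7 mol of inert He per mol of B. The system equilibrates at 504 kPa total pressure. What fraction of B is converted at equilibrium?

X = 0.204

Let X = conversion of B (basis 1 mol B); extent of reaction ξ = X.
Species balance: n_B = 1 − X; n_D = 3X; n_I = 4.7 (inert).
Summing: n_T = 5.7 + 2X.
Mole fractions y_i = n_i/n_T; K_p = p_D^3 / (p_B) with p_i = y_i·P.
This yields a degree-3 equation in X; solving on (0,1), X = 0.204.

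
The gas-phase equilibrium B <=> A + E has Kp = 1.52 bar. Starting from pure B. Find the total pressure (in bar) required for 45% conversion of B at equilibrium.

Basis: 1 mol B initially; let X = conversion of B. Extent ξ = X.
Moles: n_B = 1 − X; n_A = X; n_E = X.
Total moles n_T = 1 + X.
Kp = p_A p_E / (p_B) with p_i = (n_i/n_T)·P.
At X = 0.45: the mole-fraction product g(X) = Π y_i^ν_i = 0.2539. Since Kp = g(X)·P^{1}, P = (Kp/g)^(1/1) = (1.52/0.2539)^(1/1) = 5.99 bar.

P = 5.99 bar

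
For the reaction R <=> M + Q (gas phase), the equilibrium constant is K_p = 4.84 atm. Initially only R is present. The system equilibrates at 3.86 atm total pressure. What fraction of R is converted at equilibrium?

X = 0.746

Let X = conversion of R (basis 1 mol R); extent of reaction ξ = X.
Moles: n_R = 1 − X; n_M = X; n_Q = X.
Summing: n_T = 1 + X.
Mole fractions y_i = n_i/n_T; K_p = p_M p_Q / (p_R) with p_i = y_i·P.
Equating to 4.84 atm and solving on 0 < X < 1: X = 0.746.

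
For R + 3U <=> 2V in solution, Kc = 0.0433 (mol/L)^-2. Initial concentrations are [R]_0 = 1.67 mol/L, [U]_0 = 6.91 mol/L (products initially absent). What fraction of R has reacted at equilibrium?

X = 0.511

Let X = conversion of R; extent ξ = 1.67·X mol/L.
Concentrations: [R] = 1.67 − 1.67X; [U] = 6.91 − 5.01X; [V] = 3.34X.
Kc = [V]^2 / ([R] [U]^3).
Solving Kc = 0.0433 for X ∈ (0,1): X = 0.511.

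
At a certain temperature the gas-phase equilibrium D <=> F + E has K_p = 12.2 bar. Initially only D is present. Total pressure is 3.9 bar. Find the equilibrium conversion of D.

X = 0.870

Basis: 1 mol D initially; let X = conversion of D. Extent ξ = X.
Species balance: n_D = 1 − X; n_F = X; n_E = X.
Total moles n_T = 1 + X.
Mole fractions y_i = n_i/n_T; K_p = p_F p_E / (p_D) with p_i = y_i·P.
Substituting and setting equal to 12.2 bar gives a polynomial in X; the root in (0,1) is X = 0.870.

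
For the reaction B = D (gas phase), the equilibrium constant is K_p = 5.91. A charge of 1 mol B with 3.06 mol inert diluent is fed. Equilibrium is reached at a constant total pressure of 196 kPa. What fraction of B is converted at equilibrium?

X = 0.855

Basis: 1 mol B initially; let X = conversion of B. Extent ξ = X.
At extent ξ: n_B = 1 − X; n_D = X; n_I = 3.06 (inert).
n_T stays at 4.06 (no change in mole number).
Mole fractions y_i = n_i/n_T; K_p = p_D / (p_B) with p_i = y_i·P.
This yields a degree-1 equation in X; solving on (0,1), X = 0.855.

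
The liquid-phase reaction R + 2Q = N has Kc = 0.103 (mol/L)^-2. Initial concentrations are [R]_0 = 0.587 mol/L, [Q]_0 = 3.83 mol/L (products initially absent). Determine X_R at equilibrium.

Let X = conversion of R; extent ξ = 0.587·X mol/L.
Concentrations: [R] = 0.587 − 0.587X; [Q] = 3.83 − 1.17X; [N] = 0.587X.
Kc = [N] / ([R] [Q]^2).
Solving Kc = 0.103 for X ∈ (0,1): X = 0.517.

X = 0.517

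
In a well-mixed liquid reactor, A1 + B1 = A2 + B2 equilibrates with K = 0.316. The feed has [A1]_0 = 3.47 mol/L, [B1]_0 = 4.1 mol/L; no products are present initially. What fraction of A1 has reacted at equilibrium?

X = 0.390

Let X = conversion of A1; extent ξ = 3.47·X mol/L.
Concentrations: [A1] = 3.47 − 3.47X; [B1] = 4.1 − 3.47X; [A2] = 3.47X; [B2] = 3.47X.
K = [A2] [B2] / ([A1] [B1]).
Setting equal to 0.316 and solving for X on (0,1) gives X = 0.390.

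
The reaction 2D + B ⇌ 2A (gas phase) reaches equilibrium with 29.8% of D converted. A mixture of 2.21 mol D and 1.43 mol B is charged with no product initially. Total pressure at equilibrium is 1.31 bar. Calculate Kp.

Take 2.21 mol D as basis and let X be its fractional conversion, so ξ = 1.1X.
Mole table: n_D = 2.21 − 2.21X; n_B = 1.43 − 1.1X; n_A = 2.21X.
Total moles n_T = 3.64 − 1.1X.
At X = 0.298: n_D = 1.55, n_B = 1.1, n_A = 0.659, n_T = 3.31.
p_i = (n_i/n_T)·P. Kp = p_A^2 / (p_D^2 p_B) = 0.414 bar^-1.

Kp = 0.414 bar^-1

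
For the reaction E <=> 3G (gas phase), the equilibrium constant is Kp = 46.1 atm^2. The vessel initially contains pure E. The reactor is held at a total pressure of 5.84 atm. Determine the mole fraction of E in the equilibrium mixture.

y_E = 0.278

Take 1 mol E as basis and let X be its fractional conversion, so ξ = X.
At extent ξ: n_E = 1 − X; n_G = 3X.
n_T = Σnᵢ = 1 + 2X.
Mole fractions y_i = n_i/n_T; Kp = p_G^3 / (p_E) with p_i = y_i·P.
Substituting and setting equal to 46.1 atm^2 gives a polynomial in X; the root in (0,1) is X = 0.464.
Then n_E = 0.536, n_T = 1.93, so y_E = 0.278.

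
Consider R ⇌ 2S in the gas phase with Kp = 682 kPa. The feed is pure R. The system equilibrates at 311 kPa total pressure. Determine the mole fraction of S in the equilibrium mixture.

Take 1 mol R as basis and let X be its fractional conversion, so ξ = X.
At extent ξ: n_R = 1 − X; n_S = 2X.
n_T = Σnᵢ = 1 + X.
Mole fractions y_i = n_i/n_T; Kp = p_S^2 / (p_R) with p_i = y_i·P.
Setting this equal to 682 kPa and taking the physical root (0 < X < 1) gives X = 0.595.
Then n_S = 1.19, n_T = 1.6, so y_S = 0.746.

y_S = 0.746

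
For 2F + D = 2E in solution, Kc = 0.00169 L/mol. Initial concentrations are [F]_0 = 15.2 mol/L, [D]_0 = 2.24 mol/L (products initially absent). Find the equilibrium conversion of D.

Let X = conversion of D; extent ξ = 2.24·X mol/L.
Concentrations: [F] = 15.2 − 4.48X; [D] = 2.24 − 2.24X; [E] = 4.48X.
Kc = [E]^2 / ([F]^2 [D]).
Solving Kc = 0.00169 for X ∈ (0,1): X = 0.179.

X = 0.179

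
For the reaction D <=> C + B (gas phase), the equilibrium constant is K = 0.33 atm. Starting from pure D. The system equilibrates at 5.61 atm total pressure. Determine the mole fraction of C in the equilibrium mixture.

Let X = conversion of D (basis 1 mol D); extent of reaction ξ = X.
Species balance: n_D = 1 − X; n_C = X; n_B = X.
Total moles n_T = 1 + X.
With p_i = (n_i/n_T)P, K = p_C p_B / (p_D).
Setting this equal to 0.33 atm and taking the physical root (0 < X < 1) gives X = 0.236.
Then n_C = 0.236, n_T = 1.24, so y_C = 0.191.

y_C = 0.191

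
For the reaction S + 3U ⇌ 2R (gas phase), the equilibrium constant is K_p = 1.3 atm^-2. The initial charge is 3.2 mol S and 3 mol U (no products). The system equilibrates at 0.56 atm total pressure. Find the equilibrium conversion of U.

X = 0.297

Take 3 mol U as basis and let X be its fractional conversion, so ξ = X.
At extent ξ: n_S = 3.2 − X; n_U = 3 − 3X; n_R = 2X.
Summing: n_T = 6.2 − 2X.
With p_i = (n_i/n_T)P, K_p = p_R^2 / (p_S p_U^3).
Setting this equal to 1.3 atm^-2 and taking the physical root (0 < X < 1) gives X = 0.297.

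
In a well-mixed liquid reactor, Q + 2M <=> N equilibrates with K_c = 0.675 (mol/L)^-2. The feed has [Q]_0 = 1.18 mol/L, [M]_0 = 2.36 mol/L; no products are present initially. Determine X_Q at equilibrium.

X = 0.492

Let X = conversion of Q; extent ξ = 1.18·X mol/L.
Concentrations: [Q] = 1.18 − 1.18X; [M] = 2.36 − 2.36X; [N] = 1.18X.
K_c = [N] / ([Q] [M]^2).
This equals 0.675 at X = 0.492 (the root in 0 < X < 1).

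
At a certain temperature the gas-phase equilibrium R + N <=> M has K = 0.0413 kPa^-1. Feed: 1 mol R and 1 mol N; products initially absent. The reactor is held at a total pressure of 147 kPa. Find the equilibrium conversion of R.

X = 0.624

Take 1 mol R as basis and let X be its fractional conversion, so ξ = X.
Mole table: n_R = 1 − X; n_N = 1 − X; n_M = X.
n_T = Σnᵢ = 2 − X.
With p_i = (n_i/n_T)P, K = p_M / (p_R p_N).
Substituting and setting equal to 0.0413 kPa^-1 gives a polynomial in X; the root in (0,1) is X = 0.624.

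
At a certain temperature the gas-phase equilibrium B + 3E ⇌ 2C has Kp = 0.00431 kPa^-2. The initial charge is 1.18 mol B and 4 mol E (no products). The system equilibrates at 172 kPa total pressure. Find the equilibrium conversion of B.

X = 0.814

Let X = conversion of B (basis 1.18 mol B); extent of reaction ξ = 1.18X.
Moles: n_B = 1.18 − 1.18X; n_E = 4 − 3.54X; n_C = 2.36X.
n_T = Σnᵢ = 5.18 − 2.36X.
y_i = n_i/n_T, p_i = y_i·P. Kp = p_C^2 / (p_B p_E^3).
This yields a degree-4 equation in X; solving on (0,1), X = 0.814.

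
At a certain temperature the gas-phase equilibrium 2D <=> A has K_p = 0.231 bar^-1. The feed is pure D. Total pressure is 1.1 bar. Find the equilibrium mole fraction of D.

y_D = 0.826

Take 1 mol D as basis and let X be its fractional conversion, so ξ = 0.5X.
At extent ξ: n_D = 1 − X; n_A = 0.5X.
Total moles n_T = 1 − 0.5X.
Mole fractions y_i = n_i/n_T; K_p = p_A / (p_D^2) with p_i = y_i·P.
Equating to 0.231 bar^-1 and solving on 0 < X < 1: X = 0.296.
Then n_D = 0.704, n_T = 0.852, so y_D = 0.826.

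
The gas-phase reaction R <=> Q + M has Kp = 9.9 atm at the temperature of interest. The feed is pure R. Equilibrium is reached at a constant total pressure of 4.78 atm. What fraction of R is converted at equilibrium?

X = 0.821

Basis: 1 mol R initially; let X = conversion of R. Extent ξ = X.
Species balance: n_R = 1 − X; n_Q = X; n_M = X.
Summing: n_T = 1 + X.
With p_i = (n_i/n_T)P, Kp = p_Q p_M / (p_R).
Substituting and setting equal to 9.9 atm gives a polynomial in X; the root in (0,1) is X = 0.821.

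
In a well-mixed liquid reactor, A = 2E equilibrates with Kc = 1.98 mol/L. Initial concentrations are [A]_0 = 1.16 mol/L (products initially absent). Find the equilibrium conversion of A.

Let X = conversion of A; extent ξ = 1.16·X mol/L.
Concentrations: [A] = 1.16 − 1.16X; [E] = 2.32X.
Kc = [E]^2 / ([A]).
Setting equal to 1.98 and solving for X on (0,1) gives X = 0.474.

X = 0.474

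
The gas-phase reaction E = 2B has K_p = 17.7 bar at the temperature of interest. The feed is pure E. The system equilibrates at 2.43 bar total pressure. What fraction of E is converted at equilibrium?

X = 0.803

Take 1 mol E as basis and let X be its fractional conversion, so ξ = X.
Moles: n_E = 1 − X; n_B = 2X.
n_T = Σnᵢ = 1 + X.
y_i = n_i/n_T, p_i = y_i·P. K_p = p_B^2 / (p_E).
This yields a degree-2 equation in X; solving on (0,1), X = 0.803.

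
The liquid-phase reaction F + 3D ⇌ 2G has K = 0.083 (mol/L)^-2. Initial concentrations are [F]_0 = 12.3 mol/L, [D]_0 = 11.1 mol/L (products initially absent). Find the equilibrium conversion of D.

Let X = conversion of D; extent ξ = 11.1X/3 mol/L.
Concentrations: [F] = 12.3 − 3.7X; [D] = 11.1 − 11.1X; [G] = 7.4X.
K = [G]^2 / ([F] [D]^3).
This equals 0.083 at X = 0.708 (the root in 0 < X < 1).

X = 0.708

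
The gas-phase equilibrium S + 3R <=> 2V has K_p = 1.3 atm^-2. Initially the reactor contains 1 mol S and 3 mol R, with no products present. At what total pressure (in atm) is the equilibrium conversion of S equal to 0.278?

P = 0.62 atm

Basis: 1 mol S initially; let X = conversion of S. Extent ξ = X.
Moles: n_S = 1 − X; n_R = 3 − 3X; n_V = 2X.
Summing: n_T = 4 − 2X.
K_p = p_V^2 / (p_S p_R^3) with p_i = (n_i/n_T)·P.
At X = 0.278: the mole-fraction product g(X) = Π y_i^ν_i = 0.4998. Since K_p = g(X)·P^{-2}, P = (g/K_p)^(1/2) = (0.4998/1.3)^(1/2) = 0.62 atm.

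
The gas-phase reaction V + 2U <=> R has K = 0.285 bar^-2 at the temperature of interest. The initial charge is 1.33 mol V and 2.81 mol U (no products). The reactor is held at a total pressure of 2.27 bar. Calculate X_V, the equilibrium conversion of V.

Basis: 1.33 mol V initially; let X = conversion of V. Extent ξ = 1.33X.
Mole table: n_V = 1.33 − 1.33X; n_U = 2.81 − 2.66X; n_R = 1.33X.
n_T = Σnᵢ = 4.14 − 2.66X.
Mole fractions y_i = n_i/n_T; K = p_R / (p_V p_U^2) with p_i = y_i·P.
Equating to 0.285 bar^-2 and solving on 0 < X < 1: X = 0.338.

X = 0.338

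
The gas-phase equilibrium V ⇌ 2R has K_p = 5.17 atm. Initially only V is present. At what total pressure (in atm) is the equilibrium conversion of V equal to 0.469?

P = 4.58 atm

Take 1 mol V as basis and let X be its fractional conversion, so ξ = X.
At extent ξ: n_V = 1 − X; n_R = 2X.
Summing: n_T = 1 + X.
K_p = p_R^2 / (p_V) with p_i = (n_i/n_T)·P.
At X = 0.469: the mole-fraction product g(X) = Π y_i^ν_i = 1.128. Since K_p = g(X)·P^{1}, P = (K_p/g)^(1/1) = (5.17/1.128)^(1/1) = 4.58 atm.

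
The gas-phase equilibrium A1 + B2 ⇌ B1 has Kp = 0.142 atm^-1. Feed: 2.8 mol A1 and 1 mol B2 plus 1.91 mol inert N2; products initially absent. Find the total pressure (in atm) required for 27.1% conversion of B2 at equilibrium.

Take 1 mol B2 as basis and let X be its fractional conversion, so ξ = X.
Mole table: n_A1 = 2.8 − X; n_B2 = 1 − X; n_B1 = X; n_I = 1.91 (inert).
n_T = Σnᵢ = 5.71 − X.
Kp = p_B1 / (p_A1 p_B2) with p_i = (n_i/n_T)·P.
At X = 0.271: the mole-fraction product g(X) = Π y_i^ν_i = 0.7995. Since Kp = g(X)·P^{-1}, P = (g/Kp)^(1/1) = (0.7995/0.142)^(1/1) = 5.63 atm.

P = 5.63 atm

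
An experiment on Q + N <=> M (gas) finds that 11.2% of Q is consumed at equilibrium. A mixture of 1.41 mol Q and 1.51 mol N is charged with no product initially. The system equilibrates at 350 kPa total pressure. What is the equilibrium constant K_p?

Take 1.41 mol Q as basis and let X be its fractional conversion, so ξ = 1.41X.
Species balance: n_Q = 1.41 − 1.41X; n_N = 1.51 − 1.41X; n_M = 1.41X.
Total moles n_T = 2.92 − 1.41X.
At X = 0.112: n_Q = 1.25, n_N = 1.35, n_M = 0.158, n_T = 2.76.
p_i = (n_i/n_T)·P. K_p = p_M / (p_Q p_N) = 0.000736 kPa^-1.

K_p = 0.000736 kPa^-1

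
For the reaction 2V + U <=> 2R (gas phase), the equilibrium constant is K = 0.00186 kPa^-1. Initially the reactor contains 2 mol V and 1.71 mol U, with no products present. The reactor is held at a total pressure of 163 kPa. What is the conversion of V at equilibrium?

X = 0.263

Let X = conversion of V (basis 2 mol V); extent of reaction ξ = X.
Species balance: n_V = 2 − 2X; n_U = 1.71 − X; n_R = 2X.
Summing: n_T = 3.71 − X.
y_i = n_i/n_T, p_i = y_i·P. K = p_R^2 / (p_V^2 p_U).
Setting this equal to 0.00186 kPa^-1 and taking the physical root (0 < X < 1) gives X = 0.263.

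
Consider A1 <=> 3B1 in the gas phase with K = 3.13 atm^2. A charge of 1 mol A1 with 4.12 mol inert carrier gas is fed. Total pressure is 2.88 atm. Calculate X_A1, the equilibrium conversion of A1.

X = 0.605

Let X = conversion of A1 (basis 1 mol A1); extent of reaction ξ = X.
At extent ξ: n_A1 = 1 − X; n_B1 = 3X; n_I = 4.12 (inert).
Total moles n_T = 5.12 + 2X.
With p_i = (n_i/n_T)P, K = p_B1^3 / (p_A1).
This yields a degree-3 equation in X; solving on (0,1), X = 0.605.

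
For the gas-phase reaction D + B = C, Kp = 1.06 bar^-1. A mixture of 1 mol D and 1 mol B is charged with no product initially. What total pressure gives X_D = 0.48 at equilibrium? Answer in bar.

Take 1 mol D as basis and let X be its fractional conversion, so ξ = X.
Species balance: n_D = 1 − X; n_B = 1 − X; n_C = X.
n_T = Σnᵢ = 2 − X.
Kp = p_C / (p_D p_B) with p_i = (n_i/n_T)·P.
At X = 0.48: the mole-fraction product g(X) = Π y_i^ν_i = 2.698. Since Kp = g(X)·P^{-1}, P = (g/Kp)^(1/1) = (2.698/1.06)^(1/1) = 2.55 bar.

P = 2.55 bar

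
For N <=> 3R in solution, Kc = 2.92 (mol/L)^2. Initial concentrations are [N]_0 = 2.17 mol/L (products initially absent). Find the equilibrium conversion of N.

Let X = conversion of N; extent ξ = 2.17·X mol/L.
Concentrations: [N] = 2.17 − 2.17X; [R] = 6.51X.
Kc = [R]^3 / ([N]).
This equals 2.92 at X = 0.257 (the root in 0 < X < 1).

X = 0.257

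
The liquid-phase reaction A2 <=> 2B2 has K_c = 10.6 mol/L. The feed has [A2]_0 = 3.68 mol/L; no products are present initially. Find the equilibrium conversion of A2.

X = 0.562

Let X = conversion of A2; extent ξ = 3.68·X mol/L.
Concentrations: [A2] = 3.68 − 3.68X; [B2] = 7.36X.
K_c = [B2]^2 / ([A2]).
Equating to 10.6 mol/L: the physical root is X = 0.562.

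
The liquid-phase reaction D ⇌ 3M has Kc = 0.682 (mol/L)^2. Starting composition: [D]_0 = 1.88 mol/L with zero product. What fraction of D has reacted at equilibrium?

Let X = conversion of D; extent ξ = 1.88·X mol/L.
Concentrations: [D] = 1.88 − 1.88X; [M] = 5.64X.
Kc = [M]^3 / ([D]).
Solving Kc = 0.682 for X ∈ (0,1): X = 0.180.

X = 0.180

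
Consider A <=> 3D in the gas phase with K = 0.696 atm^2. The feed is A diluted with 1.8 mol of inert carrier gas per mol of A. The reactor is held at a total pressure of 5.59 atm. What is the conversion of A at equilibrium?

X = 0.189

Let X = conversion of A (basis 1 mol A); extent of reaction ξ = X.
Mole table: n_A = 1 − X; n_D = 3X; n_I = 1.8 (inert).
Summing: n_T = 2.8 + 2X.
y_i = n_i/n_T, p_i = y_i·P. K = p_D^3 / (p_A).
This yields a degree-3 equation in X; solving on (0,1), X = 0.189.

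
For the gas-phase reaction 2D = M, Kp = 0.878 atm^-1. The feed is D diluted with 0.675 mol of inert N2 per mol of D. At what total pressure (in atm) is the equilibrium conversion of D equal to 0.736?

P = 7.86 atm

Let X = conversion of D (basis 1 mol D); extent of reaction ξ = 0.5X.
At extent ξ: n_D = 1 − X; n_M = 0.5X; n_I = 0.675 (inert).
Summing: n_T = 1.68 − 0.5X.
Kp = p_M / (p_D^2) with p_i = (n_i/n_T)·P.
At X = 0.736: the mole-fraction product g(X) = Π y_i^ν_i = 6.901. Since Kp = g(X)·P^{-1}, P = (g/Kp)^(1/1) = (6.901/0.878)^(1/1) = 7.86 atm.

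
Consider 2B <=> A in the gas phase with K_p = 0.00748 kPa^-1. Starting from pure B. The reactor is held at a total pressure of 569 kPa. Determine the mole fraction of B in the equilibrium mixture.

y_B = 0.381

Let X = conversion of B (basis 1 mol B); extent of reaction ξ = 0.5X.
At extent ξ: n_B = 1 − X; n_A = 0.5X.
n_T = Σnᵢ = 1 − 0.5X.
With p_i = (n_i/n_T)P, K_p = p_A / (p_B^2).
This yields a degree-2 equation in X; solving on (0,1), X = 0.764.
Then n_B = 0.236, n_T = 0.618, so y_B = 0.381.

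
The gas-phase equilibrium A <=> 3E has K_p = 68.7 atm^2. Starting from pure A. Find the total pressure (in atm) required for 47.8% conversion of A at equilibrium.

Basis: 1 mol A initially; let X = conversion of A. Extent ξ = X.
Moles: n_A = 1 − X; n_E = 3X.
n_T = Σnᵢ = 1 + 2X.
K_p = p_E^3 / (p_A) with p_i = (n_i/n_T)·P.
At X = 0.478: the mole-fraction product g(X) = Π y_i^ν_i = 1.477. Since K_p = g(X)·P^{2}, P = (K_p/g)^(1/2) = (68.7/1.477)^(1/2) = 6.82 atm.

P = 6.82 atm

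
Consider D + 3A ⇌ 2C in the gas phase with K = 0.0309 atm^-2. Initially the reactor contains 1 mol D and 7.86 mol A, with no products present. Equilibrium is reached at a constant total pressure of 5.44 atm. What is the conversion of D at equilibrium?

Let X = conversion of D (basis 1 mol D); extent of reaction ξ = X.
Species balance: n_D = 1 − X; n_A = 7.86 − 3X; n_C = 2X.
n_T = Σnᵢ = 8.86 − 2X.
With p_i = (n_i/n_T)P, K = p_C^2 / (p_D p_A^3).
Setting this equal to 0.0309 atm^-2 and taking the physical root (0 < X < 1) gives X = 0.595.

X = 0.595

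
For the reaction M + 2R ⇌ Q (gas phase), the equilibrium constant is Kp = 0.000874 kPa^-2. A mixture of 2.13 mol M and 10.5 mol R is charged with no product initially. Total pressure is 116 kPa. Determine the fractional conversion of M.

Take 2.13 mol M as basis and let X be its fractional conversion, so ξ = 2.13X.
Species balance: n_M = 2.13 − 2.13X; n_R = 10.5 − 4.26X; n_Q = 2.13X.
Summing: n_T = 12.6 − 4.26X.
Mole fractions y_i = n_i/n_T; Kp = p_Q / (p_M p_R^2) with p_i = y_i·P.
Setting this equal to 0.000874 kPa^-2 and taking the physical root (0 < X < 1) gives X = 0.872.

X = 0.872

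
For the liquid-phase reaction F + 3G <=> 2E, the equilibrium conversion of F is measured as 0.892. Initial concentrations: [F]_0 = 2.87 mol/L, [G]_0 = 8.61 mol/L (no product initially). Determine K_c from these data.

Let X = conversion of F.
Concentrations: [F] = 2.87 − 2.87X; [G] = 8.61 − 8.61X; [E] = 5.74X.
At X = 0.892: [F] = 0.31, [G] = 0.93, [E] = 5.12.
K_c = [E]^2 / ([F] [G]^3) = 105 (mol/L)^-2.

K_c = 105 (mol/L)^-2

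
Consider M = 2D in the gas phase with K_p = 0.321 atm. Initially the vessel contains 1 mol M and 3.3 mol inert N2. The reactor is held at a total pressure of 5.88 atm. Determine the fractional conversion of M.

Take 1 mol M as basis and let X be its fractional conversion, so ξ = X.
At extent ξ: n_M = 1 − X; n_D = 2X; n_I = 3.3 (inert).
Summing: n_T = 4.3 + X.
Mole fractions y_i = n_i/n_T; K_p = p_D^2 / (p_M) with p_i = y_i·P.
Setting this equal to 0.321 atm and taking the physical root (0 < X < 1) gives X = 0.219.

X = 0.219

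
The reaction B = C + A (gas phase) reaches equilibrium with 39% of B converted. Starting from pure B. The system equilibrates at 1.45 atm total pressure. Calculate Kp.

Kp = 0.26 atm

Let X = conversion of B (basis 1 mol B); extent of reaction ξ = X.
Moles: n_B = 1 − X; n_C = X; n_A = X.
Summing: n_T = 1 + X.
At X = 0.39: n_B = 0.61, n_C = 0.39, n_A = 0.39, n_T = 1.39.
p_i = (n_i/n_T)·P. Kp = p_C p_A / (p_B) = 0.26 atm.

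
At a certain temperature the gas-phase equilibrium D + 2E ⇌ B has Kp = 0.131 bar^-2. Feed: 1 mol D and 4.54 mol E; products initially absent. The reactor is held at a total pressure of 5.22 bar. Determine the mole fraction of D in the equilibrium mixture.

Let X = conversion of D (basis 1 mol D); extent of reaction ξ = X.
Moles: n_D = 1 − X; n_E = 4.54 − 2X; n_B = X.
Total moles n_T = 5.54 − 2X.
Mole fractions y_i = n_i/n_T; Kp = p_B / (p_D p_E^2) with p_i = y_i·P.
Substituting and setting equal to 0.131 bar^-2 gives a polynomial in X; the root in (0,1) is X = 0.674.
Then n_D = 0.326, n_T = 4.19, so y_D = 0.078.

y_D = 0.078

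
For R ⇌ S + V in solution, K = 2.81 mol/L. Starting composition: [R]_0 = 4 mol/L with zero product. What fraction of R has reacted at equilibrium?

X = 0.558

Let X = conversion of R; extent ξ = 4·X mol/L.
Concentrations: [R] = 4 − 4X; [S] = 4X; [V] = 4X.
K = [S] [V] / ([R]).
Setting equal to 2.81 and solving for X on (0,1) gives X = 0.558.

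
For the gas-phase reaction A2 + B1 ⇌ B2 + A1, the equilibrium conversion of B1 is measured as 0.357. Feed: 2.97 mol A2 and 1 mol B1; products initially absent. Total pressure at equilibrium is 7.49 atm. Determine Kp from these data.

Kp = 0.0759

Let X = conversion of B1 (basis 1 mol B1); extent of reaction ξ = X.
Moles: n_A2 = 2.97 − X; n_B1 = 1 − X; n_B2 = X; n_A1 = X.
Total moles n_T = 3.97 (Δν = 0, constant).
At X = 0.357: n_A2 = 2.61, n_B1 = 0.643, n_B2 = 0.357, n_A1 = 0.357, n_T = 3.97.
p_i = (n_i/n_T)·P. Kp = p_B2 p_A1 / (p_A2 p_B1) = 0.0759.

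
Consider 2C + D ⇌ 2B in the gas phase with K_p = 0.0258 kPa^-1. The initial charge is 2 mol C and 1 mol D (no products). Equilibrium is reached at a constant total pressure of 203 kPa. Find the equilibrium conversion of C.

X = 0.505

Let X = conversion of C (basis 2 mol C); extent of reaction ξ = X.
At extent ξ: n_C = 2 − 2X; n_D = 1 − X; n_B = 2X.
Summing: n_T = 3 − X.
y_i = n_i/n_T, p_i = y_i·P. K_p = p_B^2 / (p_C^2 p_D).
This yields a degree-3 equation in X; solving on (0,1), X = 0.505.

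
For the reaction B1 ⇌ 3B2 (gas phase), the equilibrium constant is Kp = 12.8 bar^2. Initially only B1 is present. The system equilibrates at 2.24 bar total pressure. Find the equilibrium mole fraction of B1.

y_B1 = 0.200

Take 1 mol B1 as basis and let X be its fractional conversion, so ξ = X.
Mole table: n_B1 = 1 − X; n_B2 = 3X.
Total moles n_T = 1 + 2X.
With p_i = (n_i/n_T)P, Kp = p_B2^3 / (p_B1).
Equating to 12.8 bar^2 and solving on 0 < X < 1: X = 0.571.
Then n_B1 = 0.429, n_T = 2.14, so y_B1 = 0.200.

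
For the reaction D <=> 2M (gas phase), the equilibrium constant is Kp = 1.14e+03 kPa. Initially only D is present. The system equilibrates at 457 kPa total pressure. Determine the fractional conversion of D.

X = 0.620

Take 1 mol D as basis and let X be its fractional conversion, so ξ = X.
Mole table: n_D = 1 − X; n_M = 2X.
Total moles n_T = 1 + X.
y_i = n_i/n_T, p_i = y_i·P. Kp = p_M^2 / (p_D).
Setting this equal to 1.14e+03 kPa and taking the physical root (0 < X < 1) gives X = 0.620.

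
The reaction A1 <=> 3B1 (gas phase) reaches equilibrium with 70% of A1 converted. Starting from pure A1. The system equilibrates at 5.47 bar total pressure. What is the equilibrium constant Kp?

Kp = 160 bar^2

Basis: 1 mol A1 initially; let X = conversion of A1. Extent ξ = X.
Moles: n_A1 = 1 − X; n_B1 = 3X.
Summing: n_T = 1 + 2X.
At X = 0.7: n_A1 = 0.3, n_B1 = 2.1, n_T = 2.4.
p_i = (n_i/n_T)·P. Kp = p_B1^3 / (p_A1) = 160 bar^2.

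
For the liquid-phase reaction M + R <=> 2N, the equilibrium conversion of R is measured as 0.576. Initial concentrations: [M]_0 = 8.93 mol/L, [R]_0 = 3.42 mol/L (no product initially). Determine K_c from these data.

Let X = conversion of R.
Concentrations: [M] = 8.93 − 3.42X; [R] = 3.42 − 3.42X; [N] = 6.84X.
At X = 0.576: [M] = 6.96, [R] = 1.45, [N] = 3.94.
K_c = [N]^2 / ([M] [R]) = 1.54.

K_c = 1.54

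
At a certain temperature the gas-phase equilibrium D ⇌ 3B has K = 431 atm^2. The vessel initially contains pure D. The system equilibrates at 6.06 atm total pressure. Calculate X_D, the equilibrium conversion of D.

X = 0.819

Take 1 mol D as basis and let X be its fractional conversion, so ξ = X.
Moles: n_D = 1 − X; n_B = 3X.
n_T = Σnᵢ = 1 + 2X.
With p_i = (n_i/n_T)P, K = p_B^3 / (p_D).
Equating to 431 atm^2 and solving on 0 < X < 1: X = 0.819.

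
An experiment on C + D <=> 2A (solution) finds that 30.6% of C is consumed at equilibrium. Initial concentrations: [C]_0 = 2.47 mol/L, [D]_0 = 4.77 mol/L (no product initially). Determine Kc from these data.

Let X = conversion of C.
Concentrations: [C] = 2.47 − 2.47X; [D] = 4.77 − 2.47X; [A] = 4.94X.
At X = 0.306: [C] = 1.71, [D] = 4.01, [A] = 1.51.
Kc = [A]^2 / ([C] [D]) = 0.332.

Kc = 0.332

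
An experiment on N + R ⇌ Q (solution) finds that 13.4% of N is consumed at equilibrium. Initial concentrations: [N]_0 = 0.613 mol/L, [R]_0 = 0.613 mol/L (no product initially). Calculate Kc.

Let X = conversion of N.
Concentrations: [N] = 0.613 − 0.613X; [R] = 0.613 − 0.613X; [Q] = 0.613X.
At X = 0.134: [N] = 0.531, [R] = 0.531, [Q] = 0.0821.
Kc = [Q] / ([N] [R]) = 0.291 L/mol.

Kc = 0.291 L/mol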